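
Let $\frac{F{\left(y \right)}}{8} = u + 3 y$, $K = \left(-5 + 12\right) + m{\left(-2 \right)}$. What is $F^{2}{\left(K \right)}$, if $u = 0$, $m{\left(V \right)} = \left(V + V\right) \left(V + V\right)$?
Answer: $304704$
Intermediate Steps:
$m{\left(V \right)} = 4 V^{2}$ ($m{\left(V \right)} = 2 V 2 V = 4 V^{2}$)
$K = 23$ ($K = \left(-5 + 12\right) + 4 \left(-2\right)^{2} = 7 + 4 \cdot 4 = 7 + 16 = 23$)
$F{\left(y \right)} = 24 y$ ($F{\left(y \right)} = 8 \left(0 + 3 y\right) = 8 \cdot 3 y = 24 y$)
$F^{2}{\left(K \right)} = \left(24 \cdot 23\right)^{2} = 552^{2} = 304704$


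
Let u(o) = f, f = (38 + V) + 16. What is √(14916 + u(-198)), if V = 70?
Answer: 8*√235 ≈ 122.64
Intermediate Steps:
f = 124 (f = (38 + 70) + 16 = 108 + 16 = 124)
u(o) = 124
√(14916 + u(-198)) = √(14916 + 124) = √15040 = 8*√235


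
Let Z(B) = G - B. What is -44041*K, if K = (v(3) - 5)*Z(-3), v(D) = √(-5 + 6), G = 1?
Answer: 704656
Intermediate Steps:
v(D) = 1 (v(D) = √1 = 1)
Z(B) = 1 - B
K = -16 (K = (1 - 5)*(1 - 1*(-3)) = -4*(1 + 3) = -4*4 = -16)
-44041*K = -44041*(-16) = 704656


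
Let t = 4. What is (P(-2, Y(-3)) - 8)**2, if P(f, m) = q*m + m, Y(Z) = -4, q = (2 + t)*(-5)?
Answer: 11664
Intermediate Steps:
q = -30 (q = (2 + 4)*(-5) = 6*(-5) = -30)
P(f, m) = -29*m (P(f, m) = -30*m + m = -29*m)
(P(-2, Y(-3)) - 8)**2 = (-29*(-4) - 8)**2 = (116 - 8)**2 = 108**2 = 11664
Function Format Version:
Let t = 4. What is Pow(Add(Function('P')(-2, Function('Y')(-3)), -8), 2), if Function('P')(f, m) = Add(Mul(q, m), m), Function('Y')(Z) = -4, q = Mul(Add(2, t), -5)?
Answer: 11664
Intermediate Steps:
q = -30 (q = Mul(Add(2, 4), -5) = Mul(6, -5) = -30)
Function('P')(f, m) = Mul(-29, m) (Function('P')(f, m) = Add(Mul(-30, m), m) = Mul(-29, m))
Pow(Add(Function('P')(-2, Function('Y')(-3)), -8), 2) = Pow(Add(Mul(-29, -4), -8), 2) = Pow(Add(116, -8), 2) = Pow(108, 2) = 11664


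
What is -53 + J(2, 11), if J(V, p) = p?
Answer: -42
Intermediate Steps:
-53 + J(2, 11) = -53 + 11 = -42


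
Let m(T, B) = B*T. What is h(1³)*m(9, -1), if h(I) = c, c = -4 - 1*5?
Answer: 81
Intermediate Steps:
c = -9 (c = -4 - 5 = -9)
h(I) = -9
h(1³)*m(9, -1) = -(-9)*9 = -9*(-9) = 81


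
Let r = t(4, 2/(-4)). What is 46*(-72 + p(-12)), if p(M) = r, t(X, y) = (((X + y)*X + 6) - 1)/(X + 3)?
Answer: -22310/7 ≈ -3187.1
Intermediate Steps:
t(X, y) = (5 + X*(X + y))/(3 + X) (t(X, y) = ((X*(X + y) + 6) - 1)/(3 + X) = ((6 + X*(X + y)) - 1)/(3 + X) = (5 + X*(X + y))/(3 + X))
r = 19/7 (r = (5 + 4² + 4*(2/(-4)))/(3 + 4) = (5 + 16 + 4*(2*(-¼)))/7 = (5 + 16 + 4*(-½))/7 = (5 + 16 - 2)/7 = (⅐)*19 = 19/7 ≈ 2.7143)
p(M) = 19/7
46*(-72 + p(-12)) = 46*(-72 + 19/7) = 46*(-485/7) = -22310/7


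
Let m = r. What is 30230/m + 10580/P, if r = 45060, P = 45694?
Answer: 92903221/102948582 ≈ 0.90242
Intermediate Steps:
m = 45060
30230/m + 10580/P = 30230/45060 + 10580/45694 = 30230*(1/45060) + 10580*(1/45694) = 3023/4506 + 5290/22847 = 92903221/102948582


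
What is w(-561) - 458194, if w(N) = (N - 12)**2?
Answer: -129865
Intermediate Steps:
w(N) = (-12 + N)**2
w(-561) - 458194 = (-12 - 561)**2 - 458194 = (-573)**2 - 458194 = 328329 - 458194 = -129865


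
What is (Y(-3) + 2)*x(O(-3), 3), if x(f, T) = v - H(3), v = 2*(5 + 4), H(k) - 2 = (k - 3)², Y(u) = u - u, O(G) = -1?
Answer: 32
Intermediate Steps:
Y(u) = 0
H(k) = 2 + (-3 + k)² (H(k) = 2 + (k - 3)² = 2 + (-3 + k)²)
v = 18 (v = 2*9 = 18)
x(f, T) = 16 (x(f, T) = 18 - (2 + (-3 + 3)²) = 18 - (2 + 0²) = 18 - (2 + 0) = 18 - 1*2 = 18 - 2 = 16)
(Y(-3) + 2)*x(O(-3), 3) = (0 + 2)*16 = 2*16 = 32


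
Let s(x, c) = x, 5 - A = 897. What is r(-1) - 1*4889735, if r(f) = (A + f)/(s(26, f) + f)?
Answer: -122244268/25 ≈ -4.8898e+6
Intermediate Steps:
A = -892 (A = 5 - 1*897 = 5 - 897 = -892)
r(f) = (-892 + f)/(26 + f)
r(-1) - 1*4889735 = (-892 - 1)/(26 - 1) - 1*4889735 = -893/25 - 4889735 = -122244268/25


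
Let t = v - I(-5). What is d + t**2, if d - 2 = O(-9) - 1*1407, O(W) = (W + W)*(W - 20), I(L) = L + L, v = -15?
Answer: -858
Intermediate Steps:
I(L) = 2*L
O(W) = 2*W*(-20 + W) (O(W) = (2*W)*(-20 + W) = 2*W*(-20 + W))
t = -5 (t = -15 - 2*(-5) = -15 - 1*(-10) = -15 + 10 = -5)
d = -883 (d = 2 + (2*(-9)*(-20 - 9) - 1*1407) = 2 + (2*(-9)*(-29) - 1407) = 2 + (522 - 1407) = 2 - 885 = -883)
d + t**2 = -883 + (-5)**2 = -883 + 25 = -858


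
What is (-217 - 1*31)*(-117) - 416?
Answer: 28600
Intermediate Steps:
(-217 - 1*31)*(-117) - 416 = (-217 - 31)*(-117) - 416 = -248*(-117) - 416 = 29016 - 416 = 28600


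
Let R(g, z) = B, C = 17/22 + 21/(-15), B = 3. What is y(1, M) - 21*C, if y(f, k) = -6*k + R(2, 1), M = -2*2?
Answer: 4419/110 ≈ 40.173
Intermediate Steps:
C = -69/110 (C = 17*(1/22) + 21*(-1/15) = 17/22 - 7/5 = -69/110 ≈ -0.62727)
R(g, z) = 3
M = -4
y(f, k) = 3 - 6*k (y(f, k) = -6*k + 3 = 3 - 6*k)
y(1, M) - 21*C = (3 - 6*(-4)) - 21*(-69/110) = (3 + 24) + 1449/110 = 27 + 1449/110 = 4419/110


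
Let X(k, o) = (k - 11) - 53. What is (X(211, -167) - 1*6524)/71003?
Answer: -6377/71003 ≈ -0.089813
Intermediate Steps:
X(k, o) = -64 + k (X(k, o) = (-11 + k) - 53 = -64 + k)
(X(211, -167) - 1*6524)/71003 = ((-64 + 211) - 1*6524)/71003 = (147 - 6524)*(1/71003) = -6377*1/71003 = -6377/71003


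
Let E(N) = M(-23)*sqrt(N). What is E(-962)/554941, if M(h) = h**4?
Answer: 279841*I*sqrt(962)/554941 ≈ 15.641*I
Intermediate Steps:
E(N) = 279841*sqrt(N) (E(N) = (-23)**4*sqrt(N) = 279841*sqrt(N))
E(-962)/554941 = (279841*sqrt(-962))/554941 = (279841*(I*sqrt(962)))*(1/554941) = (279841*I*sqrt(962))*(1/554941) = 279841*I*sqrt(962)/554941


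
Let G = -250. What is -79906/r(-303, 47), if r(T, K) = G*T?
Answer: -39953/37875 ≈ -1.0549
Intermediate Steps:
r(T, K) = -250*T
-79906/r(-303, 47) = -79906/((-250*(-303))) = -79906/75750 = -79906*1/75750 = -39953/37875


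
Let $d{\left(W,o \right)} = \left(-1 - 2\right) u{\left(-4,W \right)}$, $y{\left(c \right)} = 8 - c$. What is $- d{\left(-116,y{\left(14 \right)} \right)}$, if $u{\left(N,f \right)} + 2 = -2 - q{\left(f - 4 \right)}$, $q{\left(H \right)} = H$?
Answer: $348$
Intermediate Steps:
$u{\left(N,f \right)} = - f$ ($u{\left(N,f \right)} = -2 - \left(2 - 4 + f\right) = -2 - \left(-2 + f\right) = - f$)
$d{\left(W,o \right)} = 3 W$ ($d{\left(W,o \right)} = \left(-1 - 2\right) \left(- W\right) = - 3 \left(- W\right) = 3 W$)
$- d{\left(-116,y{\left(14 \right)} \right)} = - 3 \left(-116\right) = \left(-1\right) \left(-348\right) = 348$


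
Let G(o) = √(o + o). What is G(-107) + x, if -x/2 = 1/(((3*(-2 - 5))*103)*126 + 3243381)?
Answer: -2/2970843 + I*√214 ≈ -6.7321e-7 + 14.629*I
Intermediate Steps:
G(o) = √2*√o (G(o) = √(2*o) = √2*√o)
x = -2/2970843 (x = -2/(((3*(-2 - 5))*103)*126 + 3243381) = -2/(((3*(-7))*103)*126 + 3243381) = -2/(-21*103*126 + 3243381) = -2/(-2163*126 + 3243381) = -2/(-272538 + 3243381) = -2/2970843 ≈ -6.7321e-7)
G(-107) + x = √2*√(-107) - 2/2970843 = √2*(I*√107) - 2/2970843 = I*√214 - 2/2970843 = -2/2970843 + I*√214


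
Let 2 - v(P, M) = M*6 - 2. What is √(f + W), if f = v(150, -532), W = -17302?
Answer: I*√14106 ≈ 118.77*I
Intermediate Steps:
v(P, M) = 4 - 6*M (v(P, M) = 2 - (M*6 - 2) = 2 - (6*M - 2) = 2 - (-2 + 6*M) = 2 + (2 - 6*M) = 4 - 6*M)
f = 3196 (f = 4 - 6*(-532) = 4 + 3192 = 3196)
√(f + W) = √(3196 - 17302) = √(-14106) = I*√14106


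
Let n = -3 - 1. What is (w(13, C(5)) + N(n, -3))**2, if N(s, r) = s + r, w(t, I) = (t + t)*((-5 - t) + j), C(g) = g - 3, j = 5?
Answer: 119025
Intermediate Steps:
C(g) = -3 + g
w(t, I) = -2*t**2 (w(t, I) = (t + t)*((-5 - t) + 5) = (2*t)*(-t) = -2*t**2)
n = -4
N(s, r) = r + s
(w(13, C(5)) + N(n, -3))**2 = (-2*13**2 + (-3 - 4))**2 = (-2*169 - 7)**2 = (-338 - 7)**2 = (-345)**2 = 119025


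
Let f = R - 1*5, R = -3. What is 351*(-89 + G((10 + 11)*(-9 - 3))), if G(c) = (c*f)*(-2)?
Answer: -1446471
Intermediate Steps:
f = -8 (f = -3 - 1*5 = -3 - 5 = -8)
G(c) = 16*c (G(c) = (c*(-8))*(-2) = -8*c*(-2) = 16*c)
351*(-89 + G((10 + 11)*(-9 - 3))) = 351*(-89 + 16*((10 + 11)*(-9 - 3))) = 351*(-89 + 16*(21*(-12))) = 351*(-89 + 16*(-252)) = 351*(-89 - 4032) = 351*(-4121) = -1446471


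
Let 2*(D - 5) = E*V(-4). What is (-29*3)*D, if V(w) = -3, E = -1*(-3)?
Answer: -87/2 ≈ -43.500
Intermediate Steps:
E = 3
D = 1/2 (D = 5 + (3*(-3))/2 = 5 + (1/2)*(-9) = 5 - 9/2 = 1/2 ≈ 0.50000)
(-29*3)*D = -29*3*(1/2) = -87*1/2 = -87/2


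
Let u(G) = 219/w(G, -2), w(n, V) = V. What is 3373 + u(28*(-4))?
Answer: 6527/2 ≈ 3263.5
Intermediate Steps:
u(G) = -219/2 (u(G) = 219/(-2) = 219*(-½) = -219/2)
3373 + u(28*(-4)) = 3373 - 219/2 = 6527/2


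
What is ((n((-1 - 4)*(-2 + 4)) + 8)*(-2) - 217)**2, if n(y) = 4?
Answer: 58081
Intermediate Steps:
((n((-1 - 4)*(-2 + 4)) + 8)*(-2) - 217)**2 = ((4 + 8)*(-2) - 217)**2 = (12*(-2) - 217)**2 = (-24 - 217)**2 = (-241)**2 = 58081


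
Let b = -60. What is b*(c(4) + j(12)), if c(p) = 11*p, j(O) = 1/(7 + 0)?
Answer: -18540/7 ≈ -2648.6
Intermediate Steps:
j(O) = ⅐ (j(O) = 1/7 = ⅐)
b*(c(4) + j(12)) = -60*(11*4 + ⅐) = -60*(44 + ⅐) = -60*309/7 = -18540/7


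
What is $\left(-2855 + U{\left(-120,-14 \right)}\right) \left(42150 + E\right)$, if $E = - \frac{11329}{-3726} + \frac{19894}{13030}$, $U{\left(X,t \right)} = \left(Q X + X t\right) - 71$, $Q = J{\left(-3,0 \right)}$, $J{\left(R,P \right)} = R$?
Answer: $- \frac{453320785614451}{12137445} \approx -3.7349 \cdot 10^{7}$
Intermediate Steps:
$Q = -3$
$U{\left(X,t \right)} = -71 - 3 X + X t$ ($U{\left(X,t \right)} = \left(- 3 X + X t\right) - 71 = -71 - 3 X + X t$)
$E = \frac{110870957}{24274890}$ ($E = \left(-11329\right) \left(- \frac{1}{3726}\right) + 19894 \cdot \frac{1}{13030} = \frac{11329}{3726} + \frac{9947}{6515} = \frac{110870957}{24274890} \approx 4.5673$)
$\left(-2855 + U{\left(-120,-14 \right)}\right) \left(42150 + E\right) = \left(-2855 - -1969\right) \left(42150 + \frac{110870957}{24274890}\right) = \left(-2855 + \left(-71 + 360 + 1680\right)\right) \frac{1023297484457}{24274890} = \left(-2855 + 1969\right) \frac{1023297484457}{24274890} = \left(-886\right) \frac{1023297484457}{24274890} = - \frac{453320785614451}{12137445}$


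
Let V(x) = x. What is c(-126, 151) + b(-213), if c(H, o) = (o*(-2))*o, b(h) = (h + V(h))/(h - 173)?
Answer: -8800973/193 ≈ -45601.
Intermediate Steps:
b(h) = 2*h/(-173 + h) (b(h) = (h + h)/(h - 173) = (2*h)/(-173 + h) = 2*h/(-173 + h))
c(H, o) = -2*o² (c(H, o) = (-2*o)*o = -2*o²)
c(-126, 151) + b(-213) = -2*151² + 2*(-213)/(-173 - 213) = -2*22801 + 2*(-213)/(-386) = -45602 + 2*(-213)*(-1/386) = -45602 + 213/193 = -8800973/193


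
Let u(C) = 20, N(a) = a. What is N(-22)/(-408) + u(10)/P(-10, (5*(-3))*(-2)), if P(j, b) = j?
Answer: -397/204 ≈ -1.9461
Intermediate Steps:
N(-22)/(-408) + u(10)/P(-10, (5*(-3))*(-2)) = -22/(-408) + 20/(-10) = -22*(-1/408) + 20*(-⅒) = 11/204 - 2 = -397/204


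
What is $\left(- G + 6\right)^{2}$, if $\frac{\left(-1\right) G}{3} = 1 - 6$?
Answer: $81$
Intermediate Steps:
$G = 15$ ($G = - 3 \left(1 - 6\right) = \left(-3\right) \left(-5\right) = 15$)
$\left(- G + 6\right)^{2} = \left(\left(-1\right) 15 + 6\right)^{2} = \left(-15 + 6\right)^{2} = \left(-9\right)^{2} = 81$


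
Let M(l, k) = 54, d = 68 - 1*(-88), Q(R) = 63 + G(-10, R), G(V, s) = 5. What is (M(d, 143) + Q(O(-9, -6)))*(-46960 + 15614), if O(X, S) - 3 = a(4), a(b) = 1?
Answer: -3824212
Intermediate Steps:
O(X, S) = 4 (O(X, S) = 3 + 1 = 4)
Q(R) = 68 (Q(R) = 63 + 5 = 68)
d = 156 (d = 68 + 88 = 156)
(M(d, 143) + Q(O(-9, -6)))*(-46960 + 15614) = (54 + 68)*(-46960 + 15614) = 122*(-31346) = -3824212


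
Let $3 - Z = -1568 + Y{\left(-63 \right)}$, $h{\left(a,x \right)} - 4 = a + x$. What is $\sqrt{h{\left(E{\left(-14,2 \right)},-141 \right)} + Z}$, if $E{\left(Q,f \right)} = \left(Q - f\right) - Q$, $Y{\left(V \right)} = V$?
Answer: $\sqrt{1495} \approx 38.665$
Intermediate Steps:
$E{\left(Q,f \right)} = - f$
$h{\left(a,x \right)} = 4 + a + x$ ($h{\left(a,x \right)} = 4 + \left(a + x\right) = 4 + a + x$)
$Z = 1634$ ($Z = 3 - \left(-1568 - 63\right) = 3 - -1631 = 3 + 1631 = 1634$)
$\sqrt{h{\left(E{\left(-14,2 \right)},-141 \right)} + Z} = \sqrt{\left(4 - 2 - 141\right) + 1634} = \sqrt{-139 + 1634} = \sqrt{1495}$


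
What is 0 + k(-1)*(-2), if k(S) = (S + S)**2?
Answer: -8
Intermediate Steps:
k(S) = 4*S**2 (k(S) = (2*S)**2 = 4*S**2)
0 + k(-1)*(-2) = 0 + (4*(-1)**2)*(-2) = 0 + (4*1)*(-2) = 0 + 4*(-2) = 0 - 8 = -8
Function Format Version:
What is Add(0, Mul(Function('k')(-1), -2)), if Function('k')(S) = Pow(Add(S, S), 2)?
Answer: -8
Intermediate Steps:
Function('k')(S) = Mul(4, Pow(S, 2)) (Function('k')(S) = Pow(Mul(2, S), 2) = Mul(4, Pow(S, 2)))
Add(0, Mul(Function('k')(-1), -2)) = Add(0, Mul(Mul(4, Pow(-1, 2)), -2)) = Add(0, Mul(Mul(4, 1), -2)) = Add(0, Mul(4, -2)) = Add(0, -8) = -8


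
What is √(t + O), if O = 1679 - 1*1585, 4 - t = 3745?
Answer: I*√3647 ≈ 60.39*I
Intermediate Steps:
t = -3741 (t = 4 - 1*3745 = 4 - 3745 = -3741)
O = 94 (O = 1679 - 1585 = 94)
√(t + O) = √(-3741 + 94) = √(-3647) = I*√3647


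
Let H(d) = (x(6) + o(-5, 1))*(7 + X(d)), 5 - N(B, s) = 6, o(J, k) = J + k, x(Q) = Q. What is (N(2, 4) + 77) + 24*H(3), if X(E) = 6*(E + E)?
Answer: 2140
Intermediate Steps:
N(B, s) = -1 (N(B, s) = 5 - 1*6 = 5 - 6 = -1)
X(E) = 12*E (X(E) = 6*(2*E) = 12*E)
H(d) = 14 + 24*d (H(d) = (6 + (-5 + 1))*(7 + 12*d) = (6 - 4)*(7 + 12*d) = 2*(7 + 12*d) = 14 + 24*d)
(N(2, 4) + 77) + 24*H(3) = (-1 + 77) + 24*(14 + 24*3) = 76 + 24*(14 + 72) = 76 + 24*86 = 76 + 2064 = 2140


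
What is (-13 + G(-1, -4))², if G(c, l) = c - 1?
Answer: 225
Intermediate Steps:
G(c, l) = -1 + c
(-13 + G(-1, -4))² = (-13 + (-1 - 1))² = (-13 - 2)² = (-15)² = 225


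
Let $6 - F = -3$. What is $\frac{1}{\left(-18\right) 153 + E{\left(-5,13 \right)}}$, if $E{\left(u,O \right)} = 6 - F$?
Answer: $- \frac{1}{2757} \approx -0.00036271$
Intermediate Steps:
$F = 9$ ($F = 6 - -3 = 6 + 3 = 9$)
$E{\left(u,O \right)} = -3$ ($E{\left(u,O \right)} = 6 - 9 = -3$)
$\frac{1}{\left(-18\right) 153 + E{\left(-5,13 \right)}} = \frac{1}{\left(-18\right) 153 - 3} = \frac{1}{-2754 - 3} = \frac{1}{-2757} = - \frac{1}{2757}$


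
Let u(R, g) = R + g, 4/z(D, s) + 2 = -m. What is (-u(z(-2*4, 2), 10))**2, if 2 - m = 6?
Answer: 144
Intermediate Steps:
m = -4 (m = 2 - 1*6 = 2 - 6 = -4)
z(D, s) = 2 (z(D, s) = 4/(-2 - 1*(-4)) = 4/(-2 + 4) = 4/2 = 4*(1/2) = 2)
(-u(z(-2*4, 2), 10))**2 = (-(2 + 10))**2 = (-1*12)**2 = (-12)**2 = 144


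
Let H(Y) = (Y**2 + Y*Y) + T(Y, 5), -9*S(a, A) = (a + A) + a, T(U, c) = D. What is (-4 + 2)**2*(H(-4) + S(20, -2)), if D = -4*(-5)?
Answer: 1720/9 ≈ 191.11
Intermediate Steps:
D = 20
T(U, c) = 20
S(a, A) = -2*a/9 - A/9 (S(a, A) = -((a + A) + a)/9 = -((A + a) + a)/9 = -(A + 2*a)/9 = -2*a/9 - A/9)
H(Y) = 20 + 2*Y**2 (H(Y) = (Y**2 + Y*Y) + 20 = (Y**2 + Y**2) + 20 = 2*Y**2 + 20 = 20 + 2*Y**2)
(-4 + 2)**2*(H(-4) + S(20, -2)) = (-4 + 2)**2*((20 + 2*(-4)**2) + (-2/9*20 - 1/9*(-2))) = (-2)**2*((20 + 2*16) + (-40/9 + 2/9)) = 4*((20 + 32) - 38/9) = 4*(52 - 38/9) = 4*(430/9) = 1720/9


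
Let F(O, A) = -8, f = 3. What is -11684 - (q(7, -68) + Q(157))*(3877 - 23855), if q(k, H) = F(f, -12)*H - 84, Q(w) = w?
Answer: 12314742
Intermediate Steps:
q(k, H) = -84 - 8*H (q(k, H) = -8*H - 84 = -84 - 8*H)
-11684 - (q(7, -68) + Q(157))*(3877 - 23855) = -11684 - ((-84 - 8*(-68)) + 157)*(3877 - 23855) = -11684 - ((-84 + 544) + 157)*(-19978) = -11684 - (460 + 157)*(-19978) = -11684 - 617*(-19978) = -11684 - 1*(-12326426) = -11684 + 12326426 = 12314742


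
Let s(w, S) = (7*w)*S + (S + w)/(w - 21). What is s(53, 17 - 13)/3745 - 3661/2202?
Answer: -33404015/26388768 ≈ -1.2658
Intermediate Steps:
s(w, S) = (S + w)/(-21 + w) + 7*S*w (s(w, S) = 7*S*w + (S + w)/(-21 + w) = (S + w)/(-21 + w) + 7*S*w)
s(53, 17 - 13)/3745 - 3661/2202 = (((17 - 13) + 53 - 147*(17 - 13)*53 + 7*(17 - 13)*53**2)/(-21 + 53))/3745 - 3661/2202 = ((4 + 53 - 147*4*53 + 7*4*2809)/32)*(1/3745) - 3661*1/2202 = ((4 + 53 - 31164 + 78652)/32)*(1/3745) - 3661/2202 = ((1/32)*47545)*(1/3745) - 3661/2202 = (47545/32)*(1/3745) - 3661/2202 = 9509/23968 - 3661/2202 = -33404015/26388768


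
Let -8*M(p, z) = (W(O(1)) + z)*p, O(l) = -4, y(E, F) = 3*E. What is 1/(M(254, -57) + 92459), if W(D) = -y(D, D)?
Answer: 4/375551 ≈ 1.0651e-5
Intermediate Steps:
W(D) = -3*D
M(p, z) = -p*(12 + z)/8 (M(p, z) = -(-3*(-4) + z)*p/8 = -(12 + z)*p/8 = -p*(12 + z)/8)
1/(M(254, -57) + 92459) = 1/(-1/8*254*(12 - 57) + 92459) = 1/(-1/8*254*(-45) + 92459) = 1/(5715/4 + 92459) = 1/(375551/4) = 4/375551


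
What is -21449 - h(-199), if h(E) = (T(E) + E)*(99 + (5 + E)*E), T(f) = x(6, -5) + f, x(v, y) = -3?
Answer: 15499256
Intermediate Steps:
T(f) = -3 + f
h(E) = (-3 + 2*E)*(99 + E*(5 + E)) (h(E) = ((-3 + E) + E)*(99 + (5 + E)*E) = (-3 + 2*E)*(99 + E*(5 + E)))
-21449 - h(-199) = -21449 - (-297 + 2*(-199)³ + 7*(-199)² + 183*(-199)) = -21449 - (-297 + 2*(-7880599) + 7*39601 - 36417) = -21449 - (-297 - 15761198 + 277207 - 36417) = -21449 - 1*(-15520705) = -21449 + 15520705 = 15499256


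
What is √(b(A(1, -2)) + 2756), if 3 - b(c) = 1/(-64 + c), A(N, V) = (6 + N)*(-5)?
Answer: √3004562/33 ≈ 52.526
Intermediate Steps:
A(N, V) = -30 - 5*N
b(c) = 3 - 1/(-64 + c)
√(b(A(1, -2)) + 2756) = √((-193 + 3*(-30 - 5*1))/(-64 + (-30 - 5*1)) + 2756) = √((-193 + 3*(-30 - 5))/(-64 + (-30 - 5)) + 2756) = √((-193 + 3*(-35))/(-64 - 35) + 2756) = √((-193 - 105)/(-99) + 2756) = √(-1/99*(-298) + 2756) = √(298/99 + 2756) = √(273142/99) = √3004562/33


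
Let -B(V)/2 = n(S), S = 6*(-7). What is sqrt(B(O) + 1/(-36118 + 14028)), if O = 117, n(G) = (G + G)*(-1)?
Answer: I*sqrt(37111210)/470 ≈ 12.961*I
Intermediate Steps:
S = -42
n(G) = -2*G (n(G) = (2*G)*(-1) = -2*G)
B(V) = -168 (B(V) = -(-4)*(-42) = -2*84 = -168)
sqrt(B(O) + 1/(-36118 + 14028)) = sqrt(-168 + 1/(-36118 + 14028)) = sqrt(-168 + 1/(-22090)) = sqrt(-168 - 1/22090) = sqrt(-3711121/22090) = I*sqrt(37111210)/470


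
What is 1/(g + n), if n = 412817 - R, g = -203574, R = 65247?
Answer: 1/143996 ≈ 6.9446e-6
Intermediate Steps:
n = 347570 (n = 412817 - 1*65247 = 412817 - 65247 = 347570)
1/(g + n) = 1/(-203574 + 347570) = 1/143996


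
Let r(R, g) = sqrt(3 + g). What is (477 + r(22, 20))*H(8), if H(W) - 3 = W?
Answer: 5247 + 11*sqrt(23) ≈ 5299.8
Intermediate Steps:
H(W) = 3 + W
(477 + r(22, 20))*H(8) = (477 + sqrt(3 + 20))*(3 + 8) = (477 + sqrt(23))*11 = 5247 + 11*sqrt(23)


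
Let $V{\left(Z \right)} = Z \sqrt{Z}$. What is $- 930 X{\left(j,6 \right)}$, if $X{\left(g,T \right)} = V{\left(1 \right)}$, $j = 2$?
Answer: $-930$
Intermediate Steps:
$V{\left(Z \right)} = Z^{\frac{3}{2}}$
$X{\left(g,T \right)} = 1$ ($X{\left(g,T \right)} = 1^{\frac{3}{2}} = 1$)
$- 930 X{\left(j,6 \right)} = \left(-930\right) 1 = -930$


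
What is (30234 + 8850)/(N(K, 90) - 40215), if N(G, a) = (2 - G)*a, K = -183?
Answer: -13028/7855 ≈ -1.6586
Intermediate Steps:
N(G, a) = a*(2 - G)
(30234 + 8850)/(N(K, 90) - 40215) = (30234 + 8850)/(90*(2 - 1*(-183)) - 40215) = 39084/(90*(2 + 183) - 40215) = 39084/(90*185 - 40215) = 39084/(16650 - 40215) = 39084/(-23565) = 39084*(-1/23565) = -13028/7855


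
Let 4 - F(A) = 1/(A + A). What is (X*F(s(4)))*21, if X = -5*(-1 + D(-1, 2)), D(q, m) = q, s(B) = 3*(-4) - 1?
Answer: 11025/13 ≈ 848.08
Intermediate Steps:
s(B) = -13 (s(B) = -12 - 1 = -13)
F(A) = 4 - 1/(2*A) (F(A) = 4 - 1/(A + A) = 4 - 1/(2*A))
X = 10 (X = -5*(-1 - 1) = -5*(-2) = 10)
(X*F(s(4)))*21 = (10*(4 - 1/2/(-13)))*21 = (10*(4 - 1/2*(-1/13)))*21 = (10*(4 + 1/26))*21 = (10*(105/26))*21 = (525/13)*21 = 11025/13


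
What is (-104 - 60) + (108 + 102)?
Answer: 46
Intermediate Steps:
(-104 - 60) + (108 + 102) = -164 + 210 = 46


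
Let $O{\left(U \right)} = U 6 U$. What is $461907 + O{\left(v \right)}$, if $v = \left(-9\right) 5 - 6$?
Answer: $477513$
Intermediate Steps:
$v = -51$ ($v = -45 - 6 = -51$)
$O{\left(U \right)} = 6 U^{2}$ ($O{\left(U \right)} = 6 U U = 6 U^{2}$)
$461907 + O{\left(v \right)} = 461907 + 6 \left(-51\right)^{2} = 461907 + 6 \cdot 2601 = 461907 + 15606 = 477513$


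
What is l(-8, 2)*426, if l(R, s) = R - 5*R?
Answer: 13632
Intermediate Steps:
l(R, s) = -4*R
l(-8, 2)*426 = -4*(-8)*426 = 32*426 = 13632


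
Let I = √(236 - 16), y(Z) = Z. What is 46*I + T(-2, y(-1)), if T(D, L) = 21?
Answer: 21 + 92*√55 ≈ 703.29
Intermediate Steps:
I = 2*√55 (I = √220 = 2*√55 ≈ 14.832)
46*I + T(-2, y(-1)) = 46*(2*√55) + 21 = 92*√55 + 21 = 21 + 92*√55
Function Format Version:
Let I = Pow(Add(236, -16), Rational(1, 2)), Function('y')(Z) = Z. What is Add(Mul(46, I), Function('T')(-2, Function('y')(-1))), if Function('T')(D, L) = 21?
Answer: Add(21, Mul(92, Pow(55, Rational(1, 2)))) ≈ 703.29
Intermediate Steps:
I = Mul(2, Pow(55, Rational(1, 2))) (I = Pow(220, Rational(1, 2)) = Mul(2, Pow(55, Rational(1, 2))) ≈ 14.832)
Add(Mul(46, I), Function('T')(-2, Function('y')(-1))) = Add(Mul(46, Mul(2, Pow(55, Rational(1, 2)))), 21) = Add(Mul(92, Pow(55, Rational(1, 2))), 21) = Add(21, Mul(92, Pow(55, Rational(1, 2))))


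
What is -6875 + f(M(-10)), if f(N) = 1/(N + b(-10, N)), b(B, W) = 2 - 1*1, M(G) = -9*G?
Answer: -625624/91 ≈ -6875.0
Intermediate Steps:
b(B, W) = 1 (b(B, W) = 2 - 1 = 1)
f(N) = 1/(1 + N) (f(N) = 1/(N + 1) = 1/(1 + N))
-6875 + f(M(-10)) = -6875 + 1/(1 - 9*(-10)) = -6875 + 1/(1 + 90) = -6875 + 1/91 = -625624/91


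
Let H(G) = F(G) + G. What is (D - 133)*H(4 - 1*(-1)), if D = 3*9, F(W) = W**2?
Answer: -3180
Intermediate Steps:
H(G) = G + G**2 (H(G) = G**2 + G = G + G**2)
D = 27
(D - 133)*H(4 - 1*(-1)) = (27 - 133)*((4 - 1*(-1))*(1 + (4 - 1*(-1)))) = -106*(4 + 1)*(1 + (4 + 1)) = -530*(1 + 5) = -530*6 = -106*30 = -3180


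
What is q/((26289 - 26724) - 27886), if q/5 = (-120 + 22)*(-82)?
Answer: -40180/28321 ≈ -1.4187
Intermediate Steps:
q = 40180 (q = 5*((-120 + 22)*(-82)) = 5*(-98*(-82)) = 5*8036 = 40180)
q/((26289 - 26724) - 27886) = 40180/((26289 - 26724) - 27886) = 40180/(-435 - 27886) = 40180/(-28321) = 40180*(-1/28321) = -40180/28321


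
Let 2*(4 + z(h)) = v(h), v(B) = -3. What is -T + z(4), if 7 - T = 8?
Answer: -9/2 ≈ -4.5000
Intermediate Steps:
z(h) = -11/2 (z(h) = -4 + (1/2)*(-3) = -4 - 3/2 = -11/2)
T = -1 (T = 7 - 1*8 = 7 - 8 = -1)
-T + z(4) = -1*(-1) - 11/2 = 1 - 11/2 = -9/2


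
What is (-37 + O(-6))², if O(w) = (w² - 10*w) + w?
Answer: 2809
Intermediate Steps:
O(w) = w² - 9*w
(-37 + O(-6))² = (-37 - 6*(-9 - 6))² = (-37 - 6*(-15))² = (-37 + 90)² = 53² = 2809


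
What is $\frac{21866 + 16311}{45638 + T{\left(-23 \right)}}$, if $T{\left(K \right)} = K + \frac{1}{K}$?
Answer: $\frac{878071}{1049144} \approx 0.83694$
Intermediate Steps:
$\frac{21866 + 16311}{45638 + T{\left(-23 \right)}} = \frac{21866 + 16311}{45638 - \left(23 - \frac{1}{-23}\right)} = \frac{38177}{45638 - \frac{530}{23}} = \frac{38177}{\frac{1049144}{23}} = 38177 \cdot \frac{23}{1049144} = \frac{878071}{1049144}$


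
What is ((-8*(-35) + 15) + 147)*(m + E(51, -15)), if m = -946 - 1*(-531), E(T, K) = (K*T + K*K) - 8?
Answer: -425646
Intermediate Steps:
E(T, K) = -8 + K**2 + K*T (E(T, K) = (K*T + K**2) - 8 = (K**2 + K*T) - 8 = -8 + K**2 + K*T)
m = -415 (m = -946 + 531 = -415)
((-8*(-35) + 15) + 147)*(m + E(51, -15)) = ((-8*(-35) + 15) + 147)*(-415 + (-8 + (-15)**2 - 15*51)) = ((280 + 15) + 147)*(-415 + (-8 + 225 - 765)) = (295 + 147)*(-415 - 548) = 442*(-963) = -425646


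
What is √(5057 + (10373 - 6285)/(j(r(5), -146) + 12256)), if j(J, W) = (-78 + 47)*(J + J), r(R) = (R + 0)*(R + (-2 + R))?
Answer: 3*√839129070/1222 ≈ 71.115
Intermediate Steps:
r(R) = R*(-2 + 2*R)
j(J, W) = -62*J
√(5057 + (10373 - 6285)/(j(r(5), -146) + 12256)) = √(5057 + (10373 - 6285)/(-124*5*(-1 + 5) + 12256)) = √(5057 + 4088/(-124*5*4 + 12256)) = √(5057 + 4088/(-62*40 + 12256)) = √(5057 + 4088/(-2480 + 12256)) = √(5057 + 4088/9776) = √(5057 + 4088*(1/9776)) = √(5057 + 511/1222) = √(6180165/1222) = 3*√839129070/1222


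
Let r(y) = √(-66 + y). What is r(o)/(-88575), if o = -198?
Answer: -2*I*√66/88575 ≈ -0.00018344*I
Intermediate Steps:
r(o)/(-88575) = √(-66 - 198)/(-88575) = √(-264)*(-1/88575) = (2*I*√66)*(-1/88575) = -2*I*√66/88575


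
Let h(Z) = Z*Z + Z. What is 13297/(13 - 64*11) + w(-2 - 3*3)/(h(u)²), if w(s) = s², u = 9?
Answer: -107622089/5597100 ≈ -19.228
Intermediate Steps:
h(Z) = Z + Z² (h(Z) = Z² + Z = Z + Z²)
13297/(13 - 64*11) + w(-2 - 3*3)/(h(u)²) = 13297/(13 - 64*11) + (-2 - 3*3)²/((9*(1 + 9))²) = 13297/(13 - 704) + (-2 - 9)²/((9*10)²) = 13297/(-691) + (-11)²/(90²) = 13297*(-1/691) + 121/8100 = -13297/691 + 121*(1/8100) = -13297/691 + 121/8100 = -107622089/5597100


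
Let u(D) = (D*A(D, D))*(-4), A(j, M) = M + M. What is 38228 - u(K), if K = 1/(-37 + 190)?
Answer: 894879260/23409 ≈ 38228.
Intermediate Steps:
K = 1/153 ≈ 0.0065359
A(j, M) = 2*M
u(D) = -8*D**2 (u(D) = (D*(2*D))*(-4) = (2*D**2)*(-4) = -8*D**2)
38228 - u(K) = 38228 - (-8)*(1/153)**2 = 38228 - (-8)/23409 = 38228 - 1*(-8/23409) = 38228 + 8/23409 = 894879260/23409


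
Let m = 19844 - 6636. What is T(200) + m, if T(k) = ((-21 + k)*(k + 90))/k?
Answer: 269351/20 ≈ 13468.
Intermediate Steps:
T(k) = (-21 + k)*(90 + k)/k (T(k) = ((-21 + k)*(90 + k))/k = (-21 + k)*(90 + k)/k)
m = 13208
T(200) + m = (69 + 200 - 1890/200) + 13208 = (69 + 200 - 1890*1/200) + 13208 = (69 + 200 - 189/20) + 13208 = 5191/20 + 13208 = 269351/20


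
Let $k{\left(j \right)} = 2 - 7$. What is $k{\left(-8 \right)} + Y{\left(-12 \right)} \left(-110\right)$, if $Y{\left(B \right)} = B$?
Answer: $1315$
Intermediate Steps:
$k{\left(j \right)} = -5$ ($k{\left(j \right)} = 2 - 7 = -5$)
$k{\left(-8 \right)} + Y{\left(-12 \right)} \left(-110\right) = -5 - -1320 = -5 + 1320 = 1315$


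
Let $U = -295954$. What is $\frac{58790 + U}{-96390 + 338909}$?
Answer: $- \frac{237164}{242519} \approx -0.97792$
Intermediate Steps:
$\frac{58790 + U}{-96390 + 338909} = \frac{58790 - 295954}{-96390 + 338909} = - \frac{237164}{242519}$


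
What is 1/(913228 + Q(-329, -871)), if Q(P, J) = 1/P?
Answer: 329/300452011 ≈ 1.0950e-6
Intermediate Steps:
1/(913228 + Q(-329, -871)) = 1/(913228 + 1/(-329)) = 1/(913228 - 1/329) = 1/(300452011/329) = 329/300452011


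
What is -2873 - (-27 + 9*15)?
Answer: -2981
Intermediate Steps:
-2873 - (-27 + 9*15) = -2873 - (-27 + 135) = -2873 - 1*108 = -2873 - 108 = -2981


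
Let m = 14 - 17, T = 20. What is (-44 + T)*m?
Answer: 72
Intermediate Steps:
m = -3
(-44 + T)*m = (-44 + 20)*(-3) = -24*(-3) = 72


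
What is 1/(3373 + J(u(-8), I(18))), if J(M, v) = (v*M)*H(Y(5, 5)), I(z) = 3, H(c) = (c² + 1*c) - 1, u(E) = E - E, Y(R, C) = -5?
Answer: 1/3373 ≈ 0.00029647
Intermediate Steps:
u(E) = 0
H(c) = -1 + c + c² (H(c) = (c² + c) - 1 = (c + c²) - 1 = -1 + c + c²)
J(M, v) = 19*M*v (J(M, v) = (v*M)*(-1 - 5 + (-5)²) = (M*v)*(-1 - 5 + 25) = (M*v)*19 = 19*M*v)
1/(3373 + J(u(-8), I(18))) = 1/(3373 + 19*0*3) = 1/(3373 + 0) = 1/3373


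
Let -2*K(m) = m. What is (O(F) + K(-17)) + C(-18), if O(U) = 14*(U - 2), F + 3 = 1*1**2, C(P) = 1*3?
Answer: -89/2 ≈ -44.500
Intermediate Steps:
K(m) = -m/2
C(P) = 3
F = -2 (F = -3 + 1*1**2 = -3 + 1*1 = -3 + 1 = -2)
O(U) = -28 + 14*U (O(U) = 14*(-2 + U) = -28 + 14*U)
(O(F) + K(-17)) + C(-18) = ((-28 + 14*(-2)) - 1/2*(-17)) + 3 = ((-28 - 28) + 17/2) + 3 = (-56 + 17/2) + 3 = -95/2 + 3 = -89/2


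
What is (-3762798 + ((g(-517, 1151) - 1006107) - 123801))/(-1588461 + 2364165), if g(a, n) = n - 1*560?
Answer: -1630705/258568 ≈ -6.3067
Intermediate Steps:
g(a, n) = -560 + n (g(a, n) = n - 560 = -560 + n)
(-3762798 + ((g(-517, 1151) - 1006107) - 123801))/(-1588461 + 2364165) = (-3762798 + (((-560 + 1151) - 1006107) - 123801))/(-1588461 + 2364165) = (-3762798 + ((591 - 1006107) - 123801))/775704 = (-3762798 + (-1005516 - 123801))*(1/775704) = (-3762798 - 1129317)*(1/775704) = -4892115*1/775704 = -1630705/258568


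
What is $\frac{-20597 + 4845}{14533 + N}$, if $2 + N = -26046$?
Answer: $\frac{15752}{11515} \approx 1.368$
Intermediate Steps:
$N = -26048$ ($N = -2 - 26046 = -26048$)
$\frac{-20597 + 4845}{14533 + N} = \frac{-20597 + 4845}{14533 - 26048} = - \frac{15752}{-11515} = \left(-15752\right) \left(- \frac{1}{11515}\right) = \frac{15752}{11515}$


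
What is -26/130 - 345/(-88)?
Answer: 1637/440 ≈ 3.7205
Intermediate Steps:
-26/130 - 345/(-88) = -26*1/130 - 345*(-1/88) = -1/5 + 345/88 = 1637/440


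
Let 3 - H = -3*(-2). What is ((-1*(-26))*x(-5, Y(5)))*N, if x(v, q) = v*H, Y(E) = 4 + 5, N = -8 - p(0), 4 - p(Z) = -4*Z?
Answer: -4680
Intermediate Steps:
p(Z) = 4 + 4*Z (p(Z) = 4 - (-4)*Z = 4 + 4*Z)
N = -12 (N = -8 - (4 + 4*0) = -8 - (4 + 0) = -8 - 1*4 = -8 - 4 = -12)
Y(E) = 9
H = -3 (H = 3 - (-3)*(-2) = 3 - 1*6 = 3 - 6 = -3)
x(v, q) = -3*v (x(v, q) = v*(-3) = -3*v)
((-1*(-26))*x(-5, Y(5)))*N = ((-1*(-26))*(-3*(-5)))*(-12) = (26*15)*(-12) = 390*(-12) = -4680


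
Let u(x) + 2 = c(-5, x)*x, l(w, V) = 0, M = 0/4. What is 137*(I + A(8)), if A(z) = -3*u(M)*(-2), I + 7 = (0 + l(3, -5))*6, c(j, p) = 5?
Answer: -2603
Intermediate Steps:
M = 0 (M = 0*(1/4) = 0)
u(x) = -2 + 5*x
I = -7 (I = -7 + (0 + 0)*6 = -7 + 0*6 = -7 + 0 = -7)
A(z) = -12 (A(z) = -3*(-2 + 5*0)*(-2) = -3*(-2 + 0)*(-2) = -3*(-2)*(-2) = 6*(-2) = -12)
137*(I + A(8)) = 137*(-7 - 12) = 137*(-19) = -2603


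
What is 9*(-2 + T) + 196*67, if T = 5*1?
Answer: 13159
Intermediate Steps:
T = 5
9*(-2 + T) + 196*67 = 9*(-2 + 5) + 196*67 = 9*3 + 13132 = 27 + 13132 = 13159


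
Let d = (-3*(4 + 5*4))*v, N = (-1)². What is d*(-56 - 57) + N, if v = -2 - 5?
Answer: -56951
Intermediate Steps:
v = -7
N = 1
d = 504 (d = -3*(4 + 5*4)*(-7) = -3*(4 + 20)*(-7) = -3*24*(-7) = -72*(-7) = 504)
d*(-56 - 57) + N = 504*(-56 - 57) + 1 = 504*(-113) + 1 = -56952 + 1 = -56951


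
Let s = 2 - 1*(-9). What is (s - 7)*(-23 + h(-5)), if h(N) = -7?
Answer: -120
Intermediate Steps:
s = 11 (s = 2 + 9 = 11)
(s - 7)*(-23 + h(-5)) = (11 - 7)*(-23 - 7) = 4*(-30) = -120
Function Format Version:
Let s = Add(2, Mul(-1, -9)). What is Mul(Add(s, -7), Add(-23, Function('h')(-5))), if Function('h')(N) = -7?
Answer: -120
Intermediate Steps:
s = 11 (s = Add(2, 9) = 11)
Mul(Add(s, -7), Add(-23, Function('h')(-5))) = Mul(Add(11, -7), Add(-23, -7)) = Mul(4, -30) = -120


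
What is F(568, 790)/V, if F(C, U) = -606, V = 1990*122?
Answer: -303/121390 ≈ -0.0024961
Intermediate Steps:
V = 242780
F(568, 790)/V = -606/242780 = -606*1/242780 = -303/121390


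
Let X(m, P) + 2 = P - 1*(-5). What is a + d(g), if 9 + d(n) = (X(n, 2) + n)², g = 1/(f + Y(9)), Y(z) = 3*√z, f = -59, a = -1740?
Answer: -4310499/2500 ≈ -1724.2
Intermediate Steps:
X(m, P) = 3 + P (X(m, P) = -2 + (P - 1*(-5)) = -2 + (P + 5) = -2 + (5 + P) = 3 + P)
g = -1/50 (g = 1/(-59 + 3*√9) = 1/(-59 + 3*3) = 1/(-59 + 9) = 1/(-50) = -1/50 ≈ -0.020000)
d(n) = -9 + (5 + n)² (d(n) = -9 + ((3 + 2) + n)² = -9 + (5 + n)²)
a + d(g) = -1740 + (-9 + (5 - 1/50)²) = -1740 + (-9 + (249/50)²) = -1740 + (-9 + 62001/2500) = -1740 + 39501/2500 = -4310499/2500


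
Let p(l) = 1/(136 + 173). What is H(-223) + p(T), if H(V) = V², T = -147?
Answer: 15366262/309 ≈ 49729.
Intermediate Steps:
p(l) = 1/309
H(-223) + p(T) = (-223)² + 1/309 = 49729 + 1/309 = 15366262/309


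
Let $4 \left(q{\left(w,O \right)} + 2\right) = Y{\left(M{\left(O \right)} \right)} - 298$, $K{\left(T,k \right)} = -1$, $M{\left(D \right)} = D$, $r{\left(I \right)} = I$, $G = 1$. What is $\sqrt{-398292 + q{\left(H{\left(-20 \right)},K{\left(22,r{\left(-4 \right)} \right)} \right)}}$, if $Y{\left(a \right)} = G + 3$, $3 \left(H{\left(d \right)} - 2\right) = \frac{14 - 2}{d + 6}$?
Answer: $\frac{i \sqrt{1593470}}{2} \approx 631.16 i$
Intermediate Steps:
$H{\left(d \right)} = 2 + \frac{4}{6 + d}$ ($H{\left(d \right)} = 2 + \frac{\left(14 - 2\right) \frac{1}{d + 6}}{3} = 2 + \frac{12 \frac{1}{6 + d}}{3} = 2 + \frac{4}{6 + d}$)
$Y{\left(a \right)} = 4$ ($Y{\left(a \right)} = 1 + 3 = 4$)
$q{\left(w,O \right)} = - \frac{151}{2}$ ($q{\left(w,O \right)} = -2 + \frac{4 - 298}{4} = -2 + \frac{1}{4} \left(-294\right) = -2 - \frac{147}{2} = - \frac{151}{2}$)
$\sqrt{-398292 + q{\left(H{\left(-20 \right)},K{\left(22,r{\left(-4 \right)} \right)} \right)}} = \sqrt{-398292 - \frac{151}{2}} = \sqrt{- \frac{796735}{2}} = \frac{i \sqrt{1593470}}{2}$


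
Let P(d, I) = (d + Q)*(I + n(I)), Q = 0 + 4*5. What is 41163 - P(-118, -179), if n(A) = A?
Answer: 6079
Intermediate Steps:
Q = 20 (Q = 0 + 20 = 20)
P(d, I) = 2*I*(20 + d) (P(d, I) = (d + 20)*(I + I) = (20 + d)*(2*I) = 2*I*(20 + d))
41163 - P(-118, -179) = 41163 - 2*(-179)*(20 - 118) = 41163 - 2*(-179)*(-98) = 41163 - 1*35084 = 41163 - 35084 = 6079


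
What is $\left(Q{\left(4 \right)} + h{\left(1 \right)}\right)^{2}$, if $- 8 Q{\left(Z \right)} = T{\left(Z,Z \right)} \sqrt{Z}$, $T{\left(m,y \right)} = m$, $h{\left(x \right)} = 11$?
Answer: $100$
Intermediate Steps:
$Q{\left(Z \right)} = - \frac{Z^{\frac{3}{2}}}{8}$ ($Q{\left(Z \right)} = - \frac{Z \sqrt{Z}}{8} = - \frac{Z^{\frac{3}{2}}}{8}$)
$\left(Q{\left(4 \right)} + h{\left(1 \right)}\right)^{2} = \left(- \frac{4^{\frac{3}{2}}}{8} + 11\right)^{2} = \left(\left(- \frac{1}{8}\right) 8 + 11\right)^{2} = \left(-1 + 11\right)^{2} = 10^{2} = 100$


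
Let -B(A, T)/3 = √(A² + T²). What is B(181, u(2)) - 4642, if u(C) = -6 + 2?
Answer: -4642 - 3*√32777 ≈ -5185.1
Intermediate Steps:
u(C) = -4
B(A, T) = -3*√(A² + T²)
B(181, u(2)) - 4642 = -3*√(181² + (-4)²) - 4642 = -3*√(32761 + 16) - 4642 = -3*√32777 - 4642 = -4642 - 3*√32777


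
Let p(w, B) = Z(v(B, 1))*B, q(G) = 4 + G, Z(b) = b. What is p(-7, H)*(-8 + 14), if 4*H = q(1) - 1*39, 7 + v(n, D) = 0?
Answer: 357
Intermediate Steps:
v(n, D) = -7 (v(n, D) = -7 + 0 = -7)
H = -17/2 (H = ((4 + 1) - 1*39)/4 = (5 - 39)/4 = (¼)*(-34) = -17/2 ≈ -8.5000)
p(w, B) = -7*B
p(-7, H)*(-8 + 14) = (-7*(-17/2))*(-8 + 14) = (119/2)*6 = 357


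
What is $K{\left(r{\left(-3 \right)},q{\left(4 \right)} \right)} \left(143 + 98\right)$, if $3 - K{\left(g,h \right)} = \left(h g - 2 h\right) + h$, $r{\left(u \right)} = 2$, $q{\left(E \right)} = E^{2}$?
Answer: $-3133$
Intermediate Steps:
$K{\left(g,h \right)} = 3 + h - g h$ ($K{\left(g,h \right)} = 3 - \left(\left(h g - 2 h\right) + h\right) = 3 - \left(\left(g h - 2 h\right) + h\right) = 3 - \left(\left(- 2 h + g h\right) + h\right) = 3 - \left(- h + g h\right) = 3 + h - g h$)
$K{\left(r{\left(-3 \right)},q{\left(4 \right)} \right)} \left(143 + 98\right) = \left(3 + 4^{2} - 2 \cdot 4^{2}\right) \left(143 + 98\right) = \left(3 + 16 - 2 \cdot 16\right) 241 = \left(3 + 16 - 32\right) 241 = \left(-13\right) 241 = -3133$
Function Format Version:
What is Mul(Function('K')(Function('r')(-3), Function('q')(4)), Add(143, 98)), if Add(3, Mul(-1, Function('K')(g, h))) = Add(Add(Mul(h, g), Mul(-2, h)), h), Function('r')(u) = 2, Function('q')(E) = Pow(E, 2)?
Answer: -3133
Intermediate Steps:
Function('K')(g, h) = Add(3, h, Mul(-1, g, h)) (Function('K')(g, h) = Add(3, Mul(-1, Add(Add(Mul(h, g), Mul(-2, h)), h))) = Add(3, Mul(-1, Add(Add(Mul(g, h), Mul(-2, h)), h))) = Add(3, Mul(-1, Add(Add(Mul(-2, h), Mul(g, h)), h))) = Add(3, Mul(-1, Add(Mul(-1, h), Mul(g, h)))) = Add(3, Add(h, Mul(-1, g, h))) = Add(3, h, Mul(-1, g, h)))
Mul(Function('K')(Function('r')(-3), Function('q')(4)), Add(143, 98)) = Mul(Add(3, Pow(4, 2), Mul(-1, 2, Pow(4, 2))), Add(143, 98)) = Mul(Add(3, 16, Mul(-1, 2, 16)), 241) = Mul(Add(3, 16, -32), 241) = Mul(-13, 241) = -3133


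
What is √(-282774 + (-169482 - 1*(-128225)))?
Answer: I*√324031 ≈ 569.24*I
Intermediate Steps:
√(-282774 + (-169482 - 1*(-128225))) = √(-282774 + (-169482 + 128225)) = √(-282774 - 41257) = √(-324031) = I*√324031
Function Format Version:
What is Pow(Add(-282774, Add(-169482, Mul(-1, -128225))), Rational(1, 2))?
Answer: Mul(I, Pow(324031, Rational(1, 2))) ≈ Mul(569.24, I)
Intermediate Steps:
Pow(Add(-282774, Add(-169482, Mul(-1, -128225))), Rational(1, 2)) = Pow(Add(-282774, Add(-169482, 128225)), Rational(1, 2)) = Pow(Add(-282774, -41257), Rational(1, 2)) = Pow(-324031, Rational(1, 2)) = Mul(I, Pow(324031, Rational(1, 2)))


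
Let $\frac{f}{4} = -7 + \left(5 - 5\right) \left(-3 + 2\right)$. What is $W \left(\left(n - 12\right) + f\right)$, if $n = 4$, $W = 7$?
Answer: $-252$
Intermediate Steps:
$f = -28$ ($f = 4 \left(-7 + \left(5 - 5\right) \left(-3 + 2\right)\right) = 4 \left(-7 + 0 \left(-1\right)\right) = 4 \left(-7 + 0\right) = 4 \left(-7\right) = -28$)
$W \left(\left(n - 12\right) + f\right) = 7 \left(\left(4 - 12\right) - 28\right) = 7 \left(-8 - 28\right) = 7 \left(-36\right) = -252$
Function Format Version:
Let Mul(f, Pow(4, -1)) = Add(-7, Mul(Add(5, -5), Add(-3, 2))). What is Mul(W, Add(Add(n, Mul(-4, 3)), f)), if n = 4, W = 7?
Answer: -252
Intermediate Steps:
f = -28 (f = Mul(4, Add(-7, Mul(Add(5, -5), Add(-3, 2)))) = Mul(4, Add(-7, Mul(0, -1))) = Mul(4, Add(-7, 0)) = Mul(4, -7) = -28)
Mul(W, Add(Add(n, Mul(-4, 3)), f)) = Mul(7, Add(Add(4, Mul(-4, 3)), -28)) = Mul(7, Add(Add(4, -12), -28)) = Mul(7, Add(-8, -28)) = Mul(7, -36) = -252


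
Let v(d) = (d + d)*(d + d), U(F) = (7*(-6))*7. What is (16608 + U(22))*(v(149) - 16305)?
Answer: 1182748686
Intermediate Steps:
U(F) = -294 (U(F) = -42*7 = -294)
v(d) = 4*d**2 (v(d) = (2*d)*(2*d) = 4*d**2)
(16608 + U(22))*(v(149) - 16305) = (16608 - 294)*(4*149**2 - 16305) = 16314*(4*22201 - 16305) = 16314*(88804 - 16305) = 16314*72499 = 1182748686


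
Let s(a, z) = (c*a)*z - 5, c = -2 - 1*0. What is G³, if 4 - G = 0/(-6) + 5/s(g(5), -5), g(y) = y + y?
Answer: 421875/6859 ≈ 61.507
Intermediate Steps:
c = -2 (c = -2 + 0 = -2)
g(y) = 2*y
s(a, z) = -5 - 2*a*z (s(a, z) = (-2*a)*z - 5 = -2*a*z - 5 = -5 - 2*a*z)
G = 75/19 (G = 4 - (0/(-6) + 5/(-5 - 2*2*5*(-5))) = 4 - (0*(-⅙) + 5/(-5 - 2*10*(-5))) = 4 - (0 + 5/(-5 + 100)) = 4 - (0 + 5/95) = 4 - (0 + 5*(1/95)) = 4 - (0 + 1/19) = 4 - 1*1/19 = 4 - 1/19 = 75/19 ≈ 3.9474)
G³ = (75/19)³ = 421875/6859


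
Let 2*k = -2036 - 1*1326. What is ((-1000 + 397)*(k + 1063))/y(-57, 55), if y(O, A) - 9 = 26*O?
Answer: -124218/491 ≈ -252.99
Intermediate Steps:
y(O, A) = 9 + 26*O
k = -1681 (k = (-2036 - 1*1326)/2 = (-2036 - 1326)/2 = (½)*(-3362) = -1681)
((-1000 + 397)*(k + 1063))/y(-57, 55) = ((-1000 + 397)*(-1681 + 1063))/(9 + 26*(-57)) = (-603*(-618))/(9 - 1482) = 372654/(-1473) = 372654*(-1/1473) = -124218/491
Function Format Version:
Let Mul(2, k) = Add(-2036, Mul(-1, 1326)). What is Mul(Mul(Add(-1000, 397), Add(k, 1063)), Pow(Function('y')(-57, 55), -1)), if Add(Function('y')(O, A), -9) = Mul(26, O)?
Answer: Rational(-124218, 491) ≈ -252.99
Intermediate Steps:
Function('y')(O, A) = Add(9, Mul(26, O))
k = -1681 (k = Mul(Rational(1, 2), Add(-2036, Mul(-1, 1326))) = Mul(Rational(1, 2), Add(-2036, -1326)) = Mul(Rational(1, 2), -3362) = -1681)
Mul(Mul(Add(-1000, 397), Add(k, 1063)), Pow(Function('y')(-57, 55), -1)) = Mul(Mul(Add(-1000, 397), Add(-1681, 1063)), Pow(Add(9, Mul(26, -57)), -1)) = Mul(Mul(-603, -618), Pow(Add(9, -1482), -1)) = Mul(372654, Pow(-1473, -1)) = Mul(372654, Rational(-1, 1473)) = Rational(-124218, 491)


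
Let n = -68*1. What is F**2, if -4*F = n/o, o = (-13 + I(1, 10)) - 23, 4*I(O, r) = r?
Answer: 1156/4489 ≈ 0.25752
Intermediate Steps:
I(O, r) = r/4
n = -68
o = -67/2 (o = (-13 + (1/4)*10) - 23 = (-13 + 5/2) - 23 = -21/2 - 23 = -67/2 ≈ -33.500)
F = -34/67 (F = -(-17)/(-67/2) = -(-17)*(-2)/67 = -1/4*136/67 = -34/67 ≈ -0.50746)
F**2 = (-34/67)**2 = 1156/4489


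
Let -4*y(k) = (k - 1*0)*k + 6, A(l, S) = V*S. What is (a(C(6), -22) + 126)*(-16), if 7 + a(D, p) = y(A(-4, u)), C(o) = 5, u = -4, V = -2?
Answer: -1624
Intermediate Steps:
A(l, S) = -2*S
y(k) = -3/2 - k²/4 (y(k) = -((k - 1*0)*k + 6)/4 = -((k + 0)*k + 6)/4 = -(k*k + 6)/4 = -(k² + 6)/4 = -(6 + k²)/4 = -3/2 - k²/4)
a(D, p) = -49/2 (a(D, p) = -7 + (-3/2 - (-2*(-4))²/4) = -7 + (-3/2 - ¼*8²) = -7 + (-3/2 - ¼*64) = -7 + (-3/2 - 16) = -7 - 35/2 = -49/2)
(a(C(6), -22) + 126)*(-16) = (-49/2 + 126)*(-16) = (203/2)*(-16) = -1624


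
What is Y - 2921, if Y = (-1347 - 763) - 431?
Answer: -5462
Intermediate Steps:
Y = -2541 (Y = -2110 - 431 = -2541)
Y - 2921 = -2541 - 2921 = -5462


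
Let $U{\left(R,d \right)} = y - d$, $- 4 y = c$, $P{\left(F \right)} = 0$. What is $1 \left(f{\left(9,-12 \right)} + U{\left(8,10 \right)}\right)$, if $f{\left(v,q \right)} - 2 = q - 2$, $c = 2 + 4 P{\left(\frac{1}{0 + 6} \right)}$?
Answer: $- \frac{45}{2} \approx -22.5$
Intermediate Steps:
$c = 2$ ($c = 2 + 4 \cdot 0 = 2 + 0 = 2$)
$y = - \frac{1}{2}$ ($y = \left(- \frac{1}{4}\right) 2 = - \frac{1}{2} \approx -0.5$)
$f{\left(v,q \right)} = q$ ($f{\left(v,q \right)} = 2 + \left(q - 2\right) = 2 + \left(-2 + q\right) = q$)
$U{\left(R,d \right)} = - \frac{1}{2} - d$
$1 \left(f{\left(9,-12 \right)} + U{\left(8,10 \right)}\right) = 1 \left(-12 - \frac{21}{2}\right) = 1 \left(- \frac{45}{2}\right) = - \frac{45}{2}$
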